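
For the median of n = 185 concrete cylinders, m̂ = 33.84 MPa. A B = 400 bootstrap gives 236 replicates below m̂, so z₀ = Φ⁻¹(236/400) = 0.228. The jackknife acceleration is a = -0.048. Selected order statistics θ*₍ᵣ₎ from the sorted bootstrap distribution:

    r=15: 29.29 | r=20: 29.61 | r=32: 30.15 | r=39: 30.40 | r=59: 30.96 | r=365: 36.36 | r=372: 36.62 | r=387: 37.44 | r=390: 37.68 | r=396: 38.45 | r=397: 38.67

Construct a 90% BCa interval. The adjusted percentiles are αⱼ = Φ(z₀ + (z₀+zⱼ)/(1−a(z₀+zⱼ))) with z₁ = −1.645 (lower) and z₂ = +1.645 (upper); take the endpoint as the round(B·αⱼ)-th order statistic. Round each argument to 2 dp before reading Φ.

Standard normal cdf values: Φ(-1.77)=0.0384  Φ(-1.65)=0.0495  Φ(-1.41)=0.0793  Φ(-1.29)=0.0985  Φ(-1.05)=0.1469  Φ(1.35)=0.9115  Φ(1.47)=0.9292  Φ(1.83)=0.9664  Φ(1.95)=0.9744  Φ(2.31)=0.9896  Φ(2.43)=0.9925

Lower: z₀ + z₁ = 0.228 + (-1.645) = -1.417; 1 − a(z₀+z₁) = 1 − (-0.048)(-1.417) = 0.9320; argument = 0.228 + (-1.417)/0.9320 = -1.2924 → -1.29.
α₁ = Φ(-1.29) = 0.0985; rank = round(400 × 0.0985) = 39; θ*₍39₎ = 30.40.
Upper: z₀ + z₂ = 1.873; 1 − a(z₀+z₂) = 1.0899; argument = 1.9465 → 1.95; α₂ = 0.9744; rank = 390; θ*₍390₎ = 37.68.

(30.40, 37.68)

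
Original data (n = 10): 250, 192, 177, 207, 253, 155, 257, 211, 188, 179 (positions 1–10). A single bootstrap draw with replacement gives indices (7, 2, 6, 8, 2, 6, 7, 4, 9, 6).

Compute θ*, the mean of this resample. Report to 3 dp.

θ* = 196.900

Resample values: 257, 192, 155, 211, 192, 155, 257, 207, 188, 155.
Mean = (257 + 192 + 155 + 211 + 192 + 155 + 257 + 207 + 188 + 155) / 10 = 1969.0 / 10 = 196.900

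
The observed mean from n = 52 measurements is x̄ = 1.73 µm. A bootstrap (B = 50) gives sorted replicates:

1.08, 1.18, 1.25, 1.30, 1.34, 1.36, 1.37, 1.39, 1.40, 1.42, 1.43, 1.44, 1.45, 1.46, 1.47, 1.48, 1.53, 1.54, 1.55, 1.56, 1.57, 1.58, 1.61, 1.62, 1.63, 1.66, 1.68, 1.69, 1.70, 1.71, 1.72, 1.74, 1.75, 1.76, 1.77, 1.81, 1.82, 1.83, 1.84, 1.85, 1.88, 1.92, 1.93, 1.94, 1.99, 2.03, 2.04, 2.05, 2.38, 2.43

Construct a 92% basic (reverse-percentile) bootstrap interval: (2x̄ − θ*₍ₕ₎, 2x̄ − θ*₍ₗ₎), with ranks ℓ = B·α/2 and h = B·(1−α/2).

(1.41, 2.28)

Percentile endpoints at ranks 2 and 48: θ*₍2₎ = 1.18, θ*₍48₎ = 2.05.
Basic interval reflects these around x̄:
  lower = 2 × 1.73 − 2.05 = 1.41
  upper = 2 × 1.73 − 1.18 = 2.28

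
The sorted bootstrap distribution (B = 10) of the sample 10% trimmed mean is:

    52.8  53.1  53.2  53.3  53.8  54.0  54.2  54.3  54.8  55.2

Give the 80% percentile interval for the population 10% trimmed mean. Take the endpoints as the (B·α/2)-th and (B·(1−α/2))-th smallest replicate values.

α = 0.20; lower rank = 10 × 0.100 = 1; upper rank = 10 × 0.900 = 9.
The 1st smallest replicate is 52.8; the 9th is 54.8.

(52.8, 54.8)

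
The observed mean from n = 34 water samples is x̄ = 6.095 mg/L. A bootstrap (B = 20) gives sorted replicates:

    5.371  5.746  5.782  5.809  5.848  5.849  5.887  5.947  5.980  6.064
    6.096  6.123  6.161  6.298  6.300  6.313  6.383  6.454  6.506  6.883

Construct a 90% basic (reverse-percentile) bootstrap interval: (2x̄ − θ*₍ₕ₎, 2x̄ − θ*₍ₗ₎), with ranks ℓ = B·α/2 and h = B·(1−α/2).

(5.684, 6.819)

Percentile endpoints at ranks 1 and 19: θ*₍1₎ = 5.371, θ*₍19₎ = 6.506.
Basic interval reflects these around x̄:
  lower = 2 × 6.095 − 6.506 = 5.684
  upper = 2 × 6.095 − 5.371 = 6.819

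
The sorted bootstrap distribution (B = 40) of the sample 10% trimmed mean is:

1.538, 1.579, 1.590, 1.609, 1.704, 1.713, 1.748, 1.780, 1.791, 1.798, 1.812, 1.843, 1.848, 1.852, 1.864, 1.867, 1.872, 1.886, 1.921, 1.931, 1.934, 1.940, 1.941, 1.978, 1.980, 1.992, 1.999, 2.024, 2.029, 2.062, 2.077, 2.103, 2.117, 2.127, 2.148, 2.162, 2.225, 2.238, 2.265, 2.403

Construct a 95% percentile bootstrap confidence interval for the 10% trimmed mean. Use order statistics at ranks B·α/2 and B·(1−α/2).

α = 0.05; lower rank = 40 × 0.025 = 1; upper rank = 40 × 0.975 = 39.
The 1st smallest replicate is 1.538; the 39th is 2.265.

(1.538, 2.265)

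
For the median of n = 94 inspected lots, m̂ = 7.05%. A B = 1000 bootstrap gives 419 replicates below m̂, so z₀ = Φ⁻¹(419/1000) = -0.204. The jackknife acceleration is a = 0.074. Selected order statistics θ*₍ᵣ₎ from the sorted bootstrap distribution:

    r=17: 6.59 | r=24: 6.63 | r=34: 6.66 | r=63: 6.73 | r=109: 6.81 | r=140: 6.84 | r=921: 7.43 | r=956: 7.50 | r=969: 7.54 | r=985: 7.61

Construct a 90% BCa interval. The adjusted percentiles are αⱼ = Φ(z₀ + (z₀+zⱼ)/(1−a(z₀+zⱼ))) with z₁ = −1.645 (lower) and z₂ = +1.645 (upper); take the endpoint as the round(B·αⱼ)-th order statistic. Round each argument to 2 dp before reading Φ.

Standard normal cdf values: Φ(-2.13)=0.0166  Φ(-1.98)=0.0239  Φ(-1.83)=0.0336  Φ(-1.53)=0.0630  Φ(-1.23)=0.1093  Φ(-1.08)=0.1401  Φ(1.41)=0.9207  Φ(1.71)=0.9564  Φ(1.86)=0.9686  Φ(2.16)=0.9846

(6.66, 7.43)

Lower: z₀ + z₁ = -0.204 + (-1.645) = -1.849; 1 − a(z₀+z₁) = 1 − (0.074)(-1.849) = 1.1368; argument = -0.204 + (-1.849)/1.1368 = -1.8305 → -1.83.
α₁ = Φ(-1.83) = 0.0336; rank = round(1000 × 0.0336) = 34; θ*₍34₎ = 6.66.
Upper: z₀ + z₂ = 1.441; 1 − a(z₀+z₂) = 0.8934; argument = 1.4090 → 1.41; α₂ = 0.9207; rank = 921; θ*₍921₎ = 7.43.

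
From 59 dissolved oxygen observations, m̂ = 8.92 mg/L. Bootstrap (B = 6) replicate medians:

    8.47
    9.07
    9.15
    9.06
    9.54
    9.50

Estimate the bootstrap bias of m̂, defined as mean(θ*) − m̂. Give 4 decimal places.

mean(θ*) = (8.47 + 9.07 + 9.15 + 9.06 + 9.54 + 9.50) / 6 = 9.13167
bias = 9.13167 − 8.92

bias = +0.2117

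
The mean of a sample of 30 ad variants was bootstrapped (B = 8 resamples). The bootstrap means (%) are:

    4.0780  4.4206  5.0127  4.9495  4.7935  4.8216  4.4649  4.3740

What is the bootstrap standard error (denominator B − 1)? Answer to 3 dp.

SE* = 0.328

Bootstrap SE is the standard deviation of the 8 replicate means.
Mean of replicates: (4.0780 + 4.4206 + 5.0127 + 4.9495 + 4.7935 + 4.8216 + 4.4649 + 4.3740) / 8 = 36.91480 / 8 = 4.61435
Sum of squared deviations: (−0.53635)² + (−0.19375)² + (+0.39835)² + (+0.33515)² + (+0.17915)² + (+0.20725)² + (−0.14945)² + (−0.24035)² = 0.75137
Variance = 0.75137 / 7 = 0.10734
SE* = √0.10734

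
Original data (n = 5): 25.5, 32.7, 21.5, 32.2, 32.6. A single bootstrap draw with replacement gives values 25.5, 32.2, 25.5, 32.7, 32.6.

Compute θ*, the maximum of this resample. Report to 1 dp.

θ* = 32.7

Maximum = 32.7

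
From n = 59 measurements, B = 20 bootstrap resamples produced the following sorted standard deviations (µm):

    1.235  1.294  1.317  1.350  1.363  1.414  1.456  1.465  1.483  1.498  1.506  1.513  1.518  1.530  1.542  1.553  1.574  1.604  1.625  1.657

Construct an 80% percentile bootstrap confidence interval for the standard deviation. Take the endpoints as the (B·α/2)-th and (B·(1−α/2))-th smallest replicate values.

(1.294, 1.604)

α = 0.20; lower rank = 20 × 0.100 = 2; upper rank = 20 × 0.900 = 18.
The 2nd smallest replicate is 1.294; the 18th is 1.604.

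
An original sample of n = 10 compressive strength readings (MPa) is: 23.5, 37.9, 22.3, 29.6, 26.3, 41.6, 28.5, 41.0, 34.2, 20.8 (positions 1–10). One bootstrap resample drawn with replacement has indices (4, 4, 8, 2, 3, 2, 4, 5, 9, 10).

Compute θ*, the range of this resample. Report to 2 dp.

Resample values: 29.6, 29.6, 41.0, 37.9, 22.3, 37.9, 29.6, 26.3, 34.2, 20.8.
Range = 41.0 − 20.8 = 20.20

θ* = 20.20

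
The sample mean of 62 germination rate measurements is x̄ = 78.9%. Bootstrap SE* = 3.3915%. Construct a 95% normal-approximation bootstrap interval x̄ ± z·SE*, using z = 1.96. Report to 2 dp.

Margin = 1.96 × 3.3915 = 6.647
Interval: 78.9 ± 6.647

(72.25, 85.55)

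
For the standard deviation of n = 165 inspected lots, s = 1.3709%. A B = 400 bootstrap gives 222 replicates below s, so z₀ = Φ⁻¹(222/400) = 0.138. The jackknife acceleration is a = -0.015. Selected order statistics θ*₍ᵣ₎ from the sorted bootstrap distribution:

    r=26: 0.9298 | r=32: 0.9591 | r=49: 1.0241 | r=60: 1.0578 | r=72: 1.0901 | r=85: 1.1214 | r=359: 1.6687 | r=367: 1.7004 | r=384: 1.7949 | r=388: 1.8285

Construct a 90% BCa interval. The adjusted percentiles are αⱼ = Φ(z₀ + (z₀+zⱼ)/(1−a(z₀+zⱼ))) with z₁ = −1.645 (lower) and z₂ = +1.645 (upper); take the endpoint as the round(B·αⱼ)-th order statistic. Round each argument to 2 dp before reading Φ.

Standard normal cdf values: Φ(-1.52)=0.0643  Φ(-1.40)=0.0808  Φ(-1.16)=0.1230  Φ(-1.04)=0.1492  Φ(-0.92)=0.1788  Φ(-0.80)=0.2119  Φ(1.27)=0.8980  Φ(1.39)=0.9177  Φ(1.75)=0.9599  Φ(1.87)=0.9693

Lower: z₀ + z₁ = 0.138 + (-1.645) = -1.507; 1 − a(z₀+z₁) = 1 − (-0.015)(-1.507) = 0.9774; argument = 0.138 + (-1.507)/0.9774 = -1.4039 → -1.40.
α₁ = Φ(-1.40) = 0.0808; rank = round(400 × 0.0808) = 32; θ*₍32₎ = 0.9591.
Upper: z₀ + z₂ = 1.783; 1 − a(z₀+z₂) = 1.0267; argument = 1.8746 → 1.87; α₂ = 0.9693; rank = 388; θ*₍388₎ = 1.8285.

(0.9591, 1.8285)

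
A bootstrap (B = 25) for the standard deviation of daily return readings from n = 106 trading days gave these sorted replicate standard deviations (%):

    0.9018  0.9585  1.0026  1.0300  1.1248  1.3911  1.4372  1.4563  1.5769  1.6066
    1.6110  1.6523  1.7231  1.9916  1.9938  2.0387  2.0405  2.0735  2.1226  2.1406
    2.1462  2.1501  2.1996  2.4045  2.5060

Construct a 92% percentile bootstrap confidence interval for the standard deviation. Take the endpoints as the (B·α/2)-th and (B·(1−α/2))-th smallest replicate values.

(0.9018, 2.4045)

α = 0.08; lower rank = 25 × 0.040 = 1; upper rank = 25 × 0.960 = 24.
The 1st smallest replicate is 0.9018; the 24th is 2.4045.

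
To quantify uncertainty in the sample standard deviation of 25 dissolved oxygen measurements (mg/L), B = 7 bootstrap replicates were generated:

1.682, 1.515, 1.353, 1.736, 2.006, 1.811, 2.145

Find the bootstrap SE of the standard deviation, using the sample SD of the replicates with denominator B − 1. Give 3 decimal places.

SE* = 0.272

Bootstrap SE is the standard deviation of the 7 replicate standard deviations.
Mean of replicates: (1.682 + 1.515 + 1.353 + 1.736 + 2.006 + 1.811 + 2.145) / 7 = 12.2480 / 7 = 1.7497
Sum of squared deviations: (−0.0677)² + (−0.2347)² + (−0.3967)² + (−0.0137)² + (+0.2563)² + (+0.0613)² + (+0.3953)² = 0.4429
Variance = 0.4429 / 6 = 0.0738
SE* = √0.0738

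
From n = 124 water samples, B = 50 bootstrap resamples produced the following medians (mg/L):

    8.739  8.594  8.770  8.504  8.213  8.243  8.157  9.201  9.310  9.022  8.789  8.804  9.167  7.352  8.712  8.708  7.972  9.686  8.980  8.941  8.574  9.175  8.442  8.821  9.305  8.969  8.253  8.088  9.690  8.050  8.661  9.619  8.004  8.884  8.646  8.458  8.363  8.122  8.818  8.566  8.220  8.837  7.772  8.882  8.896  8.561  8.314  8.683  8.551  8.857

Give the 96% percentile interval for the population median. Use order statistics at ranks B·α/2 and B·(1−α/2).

Sorted replicates: 7.352, 7.772, 7.972, 8.004, 8.050, 8.088, 8.122, 8.157, 8.213, 8.220, 8.243, 8.253, 8.314, 8.363, 8.442, 8.458, 8.504, 8.551, 8.561, 8.566, 8.574, 8.594, 8.646, 8.661, 8.683, 8.708, 8.712, 8.739, 8.770, 8.789, 8.804, 8.818, 8.821, 8.837, 8.857, 8.882, 8.884, 8.896, 8.941, 8.969, 8.980, 9.022, 9.167, 9.175, 9.201, 9.305, 9.310, 9.619, 9.686, 9.690
α = 0.04; lower rank = 50 × 0.020 = 1; upper rank = 50 × 0.980 = 49.
The 1st smallest replicate is 7.352; the 49th is 9.686.

(7.352, 9.686)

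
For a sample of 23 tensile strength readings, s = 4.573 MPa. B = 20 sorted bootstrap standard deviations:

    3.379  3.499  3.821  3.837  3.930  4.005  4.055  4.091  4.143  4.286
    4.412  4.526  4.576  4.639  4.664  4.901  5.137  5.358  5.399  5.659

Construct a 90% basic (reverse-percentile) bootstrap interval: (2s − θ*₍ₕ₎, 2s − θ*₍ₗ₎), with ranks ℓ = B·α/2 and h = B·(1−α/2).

(3.747, 5.767)

Percentile endpoints at ranks 1 and 19: θ*₍1₎ = 3.379, θ*₍19₎ = 5.399.
Basic interval reflects these around s:
  lower = 2 × 4.573 − 5.399 = 3.747
  upper = 2 × 4.573 − 3.379 = 5.767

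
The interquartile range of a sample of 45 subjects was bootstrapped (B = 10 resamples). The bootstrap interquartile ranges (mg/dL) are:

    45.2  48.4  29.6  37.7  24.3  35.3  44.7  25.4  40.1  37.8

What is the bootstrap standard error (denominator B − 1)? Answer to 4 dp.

Bootstrap SE is the standard deviation of the 10 replicate interquartile ranges.
Mean of replicates: (45.2 + 48.4 + 29.6 + 37.7 + 24.3 + 35.3 + 44.7 + 25.4 + 40.1 + 37.8) / 10 = 368.50000 / 10 = 36.85000
Sum of squared deviations: (+8.35000)² + (+11.55000)² + (−7.25000)² + (+0.85000)² + (−12.55000)² + (−1.55000)² + (+7.85000)² + (−11.45000)² + (+3.25000)² + (+0.95000)² = 620.50500
Variance = 620.50500 / 9 = 68.94500
SE* = √68.94500

SE* = 8.3033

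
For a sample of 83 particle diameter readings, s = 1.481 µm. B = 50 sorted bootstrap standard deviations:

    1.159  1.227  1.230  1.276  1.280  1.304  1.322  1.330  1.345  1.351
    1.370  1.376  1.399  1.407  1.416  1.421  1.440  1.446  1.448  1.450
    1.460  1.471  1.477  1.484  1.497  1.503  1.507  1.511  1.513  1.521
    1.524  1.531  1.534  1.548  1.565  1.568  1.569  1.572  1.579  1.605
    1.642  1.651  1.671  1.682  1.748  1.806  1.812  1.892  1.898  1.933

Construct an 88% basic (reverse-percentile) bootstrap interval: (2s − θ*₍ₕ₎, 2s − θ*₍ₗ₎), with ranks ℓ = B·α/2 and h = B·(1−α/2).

Percentile endpoints at ranks 3 and 47: θ*₍3₎ = 1.230, θ*₍47₎ = 1.812.
Basic interval reflects these around s:
  lower = 2 × 1.481 − 1.812 = 1.150
  upper = 2 × 1.481 − 1.230 = 1.732

(1.150, 1.732)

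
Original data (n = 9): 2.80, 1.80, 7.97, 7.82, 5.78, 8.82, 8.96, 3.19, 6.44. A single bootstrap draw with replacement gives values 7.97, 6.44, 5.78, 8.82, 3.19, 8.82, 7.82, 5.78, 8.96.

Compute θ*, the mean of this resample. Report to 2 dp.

θ* = 7.06

Mean = (7.97 + 6.44 + 5.78 + 8.82 + 3.19 + 8.82 + 7.82 + 5.78 + 8.96) / 9 = 63.580 / 9 = 7.06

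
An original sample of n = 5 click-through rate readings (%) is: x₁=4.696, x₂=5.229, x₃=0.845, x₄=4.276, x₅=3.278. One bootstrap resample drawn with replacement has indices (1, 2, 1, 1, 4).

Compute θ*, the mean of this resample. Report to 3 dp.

θ* = 4.719

Resample values: 4.696, 5.229, 4.696, 4.696, 4.276.
Mean = (4.696 + 5.229 + 4.696 + 4.696 + 4.276) / 5 = 23.5930 / 5 = 4.719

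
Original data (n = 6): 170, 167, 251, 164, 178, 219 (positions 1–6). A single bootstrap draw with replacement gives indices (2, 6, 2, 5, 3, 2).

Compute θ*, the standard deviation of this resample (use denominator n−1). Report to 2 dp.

Resample values: 167, 219, 167, 178, 251, 167.
Mean = 191.5000; sum of squared deviations = 6279.5000
s² = 6279.5000 / 5 = 1255.9000
s = √1255.9000 = 35.44

θ* = 35.44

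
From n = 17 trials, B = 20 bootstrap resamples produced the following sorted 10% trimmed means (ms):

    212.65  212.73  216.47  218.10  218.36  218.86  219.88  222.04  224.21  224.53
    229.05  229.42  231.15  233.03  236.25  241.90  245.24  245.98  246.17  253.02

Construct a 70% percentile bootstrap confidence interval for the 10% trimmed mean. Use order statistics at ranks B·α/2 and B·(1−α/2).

(216.47, 245.24)

α = 0.30; lower rank = 20 × 0.150 = 3; upper rank = 20 × 0.850 = 17.
The 3rd smallest replicate is 216.47; the 17th is 245.24.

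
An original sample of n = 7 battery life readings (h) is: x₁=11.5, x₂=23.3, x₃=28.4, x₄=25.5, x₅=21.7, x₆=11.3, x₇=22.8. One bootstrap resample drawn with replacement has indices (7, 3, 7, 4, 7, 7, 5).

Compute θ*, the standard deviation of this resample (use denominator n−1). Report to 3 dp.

Resample values: 22.8, 28.4, 22.8, 25.5, 22.8, 22.8, 21.7.
Mean = 23.8286; sum of squared deviations = 32.4543
s² = 32.4543 / 6 = 5.4090
s = √5.4090 = 2.326

θ* = 2.326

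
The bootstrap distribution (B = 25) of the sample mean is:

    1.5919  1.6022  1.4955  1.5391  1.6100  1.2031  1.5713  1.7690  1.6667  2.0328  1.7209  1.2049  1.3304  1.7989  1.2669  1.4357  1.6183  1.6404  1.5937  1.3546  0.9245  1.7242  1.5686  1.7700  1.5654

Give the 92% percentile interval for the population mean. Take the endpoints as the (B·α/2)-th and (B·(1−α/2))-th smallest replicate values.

(0.9245, 1.7989)

Sorted replicates: 0.9245, 1.2031, 1.2049, 1.2669, 1.3304, 1.3546, 1.4357, 1.4955, 1.5391, 1.5654, 1.5686, 1.5713, 1.5919, 1.5937, 1.6022, 1.6100, 1.6183, 1.6404, 1.6667, 1.7209, 1.7242, 1.7690, 1.7700, 1.7989, 2.0328
α = 0.08; lower rank = 25 × 0.040 = 1; upper rank = 25 × 0.960 = 24.
The 1st smallest replicate is 0.9245; the 24th is 1.7989.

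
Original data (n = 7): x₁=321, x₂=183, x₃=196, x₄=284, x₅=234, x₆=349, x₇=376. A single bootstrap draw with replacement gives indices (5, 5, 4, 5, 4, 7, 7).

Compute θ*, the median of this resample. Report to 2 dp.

Resample values: 234, 234, 284, 234, 284, 376, 376.
Sorted: 234, 234, 234, 284, 284, 376, 376
Median = middle value = 284.00

θ* = 284.00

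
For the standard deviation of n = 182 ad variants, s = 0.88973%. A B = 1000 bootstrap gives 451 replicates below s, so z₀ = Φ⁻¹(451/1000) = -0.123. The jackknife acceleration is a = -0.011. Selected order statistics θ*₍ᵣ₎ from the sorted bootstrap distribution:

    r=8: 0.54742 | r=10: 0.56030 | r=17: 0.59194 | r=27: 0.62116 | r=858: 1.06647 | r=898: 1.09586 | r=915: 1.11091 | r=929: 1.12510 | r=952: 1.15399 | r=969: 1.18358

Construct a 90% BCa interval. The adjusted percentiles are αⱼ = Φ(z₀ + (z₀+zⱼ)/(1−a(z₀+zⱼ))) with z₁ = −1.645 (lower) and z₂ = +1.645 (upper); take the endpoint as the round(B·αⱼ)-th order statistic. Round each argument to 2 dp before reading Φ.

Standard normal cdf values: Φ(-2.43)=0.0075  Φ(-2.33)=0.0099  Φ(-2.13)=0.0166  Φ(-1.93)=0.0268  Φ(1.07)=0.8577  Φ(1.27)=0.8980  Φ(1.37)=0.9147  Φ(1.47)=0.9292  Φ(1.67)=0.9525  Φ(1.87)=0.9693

Lower: z₀ + z₁ = -0.123 + (-1.645) = -1.768; 1 − a(z₀+z₁) = 1 − (-0.011)(-1.768) = 0.9806; argument = -0.123 + (-1.768)/0.9806 = -1.9261 → -1.93.
α₁ = Φ(-1.93) = 0.0268; rank = round(1000 × 0.0268) = 27; θ*₍27₎ = 0.62116.
Upper: z₀ + z₂ = 1.522; 1 − a(z₀+z₂) = 1.0167; argument = 1.3739 → 1.37; α₂ = 0.9147; rank = 915; θ*₍915₎ = 1.11091.

(0.62116, 1.11091)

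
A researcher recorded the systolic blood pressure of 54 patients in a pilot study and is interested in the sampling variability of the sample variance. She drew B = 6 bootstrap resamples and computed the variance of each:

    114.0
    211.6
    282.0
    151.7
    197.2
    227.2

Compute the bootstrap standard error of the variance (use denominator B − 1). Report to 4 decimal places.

SE* = 58.8062

Bootstrap SE is the standard deviation of the 6 replicate variances.
Mean of replicates: (114.0 + 211.6 + 282.0 + 151.7 + 197.2 + 227.2) / 6 = 1183.70000 / 6 = 197.28333
Sum of squared deviations: (−83.28333)² + (+14.31667)² + (+84.71667)² + (−45.58333)² + (−0.08333)² + (+29.91667)² = 17290.84833
Variance = 17290.84833 / 5 = 3458.16967
SE* = √3458.16967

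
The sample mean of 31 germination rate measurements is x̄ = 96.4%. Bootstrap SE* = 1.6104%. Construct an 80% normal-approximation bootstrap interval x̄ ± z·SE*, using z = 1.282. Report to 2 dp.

Margin = 1.282 × 1.6104 = 2.065
Interval: 96.4 ± 2.065

(94.34, 98.46)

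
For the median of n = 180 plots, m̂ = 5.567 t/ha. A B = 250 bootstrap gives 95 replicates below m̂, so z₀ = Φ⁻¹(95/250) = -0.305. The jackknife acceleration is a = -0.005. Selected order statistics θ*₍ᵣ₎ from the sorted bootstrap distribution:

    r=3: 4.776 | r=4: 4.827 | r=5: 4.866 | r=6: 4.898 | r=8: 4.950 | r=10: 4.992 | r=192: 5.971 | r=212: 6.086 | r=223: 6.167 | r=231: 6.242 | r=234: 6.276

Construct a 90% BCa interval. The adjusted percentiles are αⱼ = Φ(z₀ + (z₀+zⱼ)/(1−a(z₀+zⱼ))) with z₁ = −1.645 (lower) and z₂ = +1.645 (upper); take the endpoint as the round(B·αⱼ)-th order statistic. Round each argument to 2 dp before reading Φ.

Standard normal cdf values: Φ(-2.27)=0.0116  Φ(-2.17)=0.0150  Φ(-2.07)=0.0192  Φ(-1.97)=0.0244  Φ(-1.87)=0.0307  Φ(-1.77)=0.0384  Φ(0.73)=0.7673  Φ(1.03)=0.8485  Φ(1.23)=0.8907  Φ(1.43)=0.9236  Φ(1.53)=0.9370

(4.776, 6.086)

Lower: z₀ + z₁ = -0.305 + (-1.645) = -1.950; 1 − a(z₀+z₁) = 1 − (-0.005)(-1.950) = 0.9902; argument = -0.305 + (-1.950)/0.9902 = -2.2742 → -2.27.
α₁ = Φ(-2.27) = 0.0116; rank = round(250 × 0.0116) = 3; θ*₍3₎ = 4.776.
Upper: z₀ + z₂ = 1.340; 1 − a(z₀+z₂) = 1.0067; argument = 1.0261 → 1.03; α₂ = 0.8485; rank = 212; θ*₍212₎ = 6.086.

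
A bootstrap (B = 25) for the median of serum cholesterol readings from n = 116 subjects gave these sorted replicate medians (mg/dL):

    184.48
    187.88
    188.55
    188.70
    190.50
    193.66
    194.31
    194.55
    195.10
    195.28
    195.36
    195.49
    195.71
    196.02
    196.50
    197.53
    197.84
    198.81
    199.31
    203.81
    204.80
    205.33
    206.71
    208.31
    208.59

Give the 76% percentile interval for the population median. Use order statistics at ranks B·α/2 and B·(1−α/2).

(188.55, 205.33)

α = 0.24; lower rank = 25 × 0.120 = 3; upper rank = 25 × 0.880 = 22.
The 3rd smallest replicate is 188.55; the 22nd is 205.33.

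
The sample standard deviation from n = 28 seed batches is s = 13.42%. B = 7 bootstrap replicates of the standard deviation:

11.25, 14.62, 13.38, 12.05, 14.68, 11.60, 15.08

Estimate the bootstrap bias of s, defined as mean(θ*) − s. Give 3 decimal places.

bias = −0.183

mean(θ*) = (11.25 + 14.62 + 13.38 + 12.05 + 14.68 + 11.60 + 15.08) / 7 = 13.2371
bias = 13.2371 − 13.42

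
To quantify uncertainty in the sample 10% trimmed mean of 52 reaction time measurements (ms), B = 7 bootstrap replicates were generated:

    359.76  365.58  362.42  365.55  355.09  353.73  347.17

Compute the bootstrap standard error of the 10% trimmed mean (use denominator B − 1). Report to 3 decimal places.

Bootstrap SE is the standard deviation of the 7 replicate 10% trimmed means.
Mean of replicates: (359.76 + 365.58 + 362.42 + 365.55 + 355.09 + 353.73 + 347.17) / 7 = 2509.3000 / 7 = 358.4714
Sum of squared deviations: (+1.2886)² + (+7.1086)² + (+3.9486)² + (+7.0786)² + (−3.3814)² + (−4.7414)² + (−11.3014)² = 279.5271
Variance = 279.5271 / 6 = 46.5878
SE* = √46.5878

SE* = 6.826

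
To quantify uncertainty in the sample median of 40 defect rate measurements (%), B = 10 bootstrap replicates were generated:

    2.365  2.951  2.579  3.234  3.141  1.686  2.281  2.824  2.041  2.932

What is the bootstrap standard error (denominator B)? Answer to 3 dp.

Bootstrap SE is the standard deviation of the 10 replicate medians.
Mean of replicates: (2.365 + 2.951 + 2.579 + 3.234 + 3.141 + 1.686 + 2.281 + 2.824 + 2.041 + 2.932) / 10 = 26.0340 / 10 = 2.6034
Sum of squared deviations: (−0.2384)² + (+0.3476)² + (−0.0244)² + (+0.6306)² + (+0.5376)² + (−0.9174)² + (−0.3224)² + (+0.2206)² + (−0.5624)² + (+0.3286)² = 2.2834
Variance = 2.2834 / 10 = 0.2283
SE* = √0.2283

SE* = 0.478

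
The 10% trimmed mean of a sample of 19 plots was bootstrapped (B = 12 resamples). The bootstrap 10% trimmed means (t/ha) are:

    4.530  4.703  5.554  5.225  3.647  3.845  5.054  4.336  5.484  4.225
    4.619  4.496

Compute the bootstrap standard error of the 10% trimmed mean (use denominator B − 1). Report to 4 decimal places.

Bootstrap SE is the standard deviation of the 12 replicate 10% trimmed means.
Mean of replicates: (4.530 + 4.703 + 5.554 + 5.225 + 3.647 + 3.845 + 5.054 + 4.336 + 5.484 + 4.225 + 4.619 + 4.496) / 12 = 55.71800 / 12 = 4.64317
Sum of squared deviations: (−0.11317)² + (+0.05983)² + (+0.91083)² + (+0.58183)² + (−0.99617)² + (−0.79817)² + (+0.41083)² + (−0.30717)² + (+0.84083)² + (−0.41817)² + (−0.02417)² + (−0.14717)² = 3.98119
Variance = 3.98119 / 11 = 0.36193
SE* = √0.36193

SE* = 0.6016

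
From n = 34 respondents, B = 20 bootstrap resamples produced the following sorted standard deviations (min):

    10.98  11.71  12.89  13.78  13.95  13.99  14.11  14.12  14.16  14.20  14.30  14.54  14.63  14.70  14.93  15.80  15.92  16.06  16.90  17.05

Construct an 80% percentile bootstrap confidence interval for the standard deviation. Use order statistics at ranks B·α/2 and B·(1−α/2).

(11.71, 16.06)

α = 0.20; lower rank = 20 × 0.100 = 2; upper rank = 20 × 0.900 = 18.
The 2nd smallest replicate is 11.71; the 18th is 16.06.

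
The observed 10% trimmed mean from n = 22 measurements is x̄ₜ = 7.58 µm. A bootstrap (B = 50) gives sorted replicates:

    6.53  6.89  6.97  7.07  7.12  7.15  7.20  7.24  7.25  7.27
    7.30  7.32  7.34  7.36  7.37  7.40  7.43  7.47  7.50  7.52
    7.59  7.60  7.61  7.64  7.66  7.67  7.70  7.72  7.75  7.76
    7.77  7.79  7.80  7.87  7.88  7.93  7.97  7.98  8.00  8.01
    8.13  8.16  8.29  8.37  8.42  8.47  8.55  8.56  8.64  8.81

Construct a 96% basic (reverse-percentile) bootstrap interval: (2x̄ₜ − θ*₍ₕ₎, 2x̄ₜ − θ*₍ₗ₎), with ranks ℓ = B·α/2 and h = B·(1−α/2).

(6.52, 8.63)

Percentile endpoints at ranks 1 and 49: θ*₍1₎ = 6.53, θ*₍49₎ = 8.64.
Basic interval reflects these around x̄ₜ:
  lower = 2 × 7.58 − 8.64 = 6.52
  upper = 2 × 7.58 − 6.53 = 8.63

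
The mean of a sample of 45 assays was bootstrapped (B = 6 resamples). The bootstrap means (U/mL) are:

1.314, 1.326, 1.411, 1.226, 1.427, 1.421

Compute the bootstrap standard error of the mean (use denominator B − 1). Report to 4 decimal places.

Bootstrap SE is the standard deviation of the 6 replicate means.
Mean of replicates: (1.314 + 1.326 + 1.411 + 1.226 + 1.427 + 1.421) / 6 = 8.12500 / 6 = 1.35417
Sum of squared deviations: (−0.04017)² + (−0.02817)² + (+0.05683)² + (−0.12817)² + (+0.07283)² + (+0.06683)² = 0.03183
Variance = 0.03183 / 5 = 0.00637
SE* = √0.00637

SE* = 0.0798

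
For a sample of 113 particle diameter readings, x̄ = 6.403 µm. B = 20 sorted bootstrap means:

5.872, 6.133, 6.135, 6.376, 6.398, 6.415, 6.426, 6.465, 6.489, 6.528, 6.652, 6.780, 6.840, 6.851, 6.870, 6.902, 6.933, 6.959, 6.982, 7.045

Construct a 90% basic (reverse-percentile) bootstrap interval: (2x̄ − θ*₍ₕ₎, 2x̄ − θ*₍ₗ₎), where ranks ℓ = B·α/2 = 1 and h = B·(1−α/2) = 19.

Percentile endpoints at ranks 1 and 19: θ*₍1₎ = 5.872, θ*₍19₎ = 6.982.
Basic interval reflects these around x̄:
  lower = 2 × 6.403 − 6.982 = 5.824
  upper = 2 × 6.403 − 5.872 = 6.934

(5.824, 6.934)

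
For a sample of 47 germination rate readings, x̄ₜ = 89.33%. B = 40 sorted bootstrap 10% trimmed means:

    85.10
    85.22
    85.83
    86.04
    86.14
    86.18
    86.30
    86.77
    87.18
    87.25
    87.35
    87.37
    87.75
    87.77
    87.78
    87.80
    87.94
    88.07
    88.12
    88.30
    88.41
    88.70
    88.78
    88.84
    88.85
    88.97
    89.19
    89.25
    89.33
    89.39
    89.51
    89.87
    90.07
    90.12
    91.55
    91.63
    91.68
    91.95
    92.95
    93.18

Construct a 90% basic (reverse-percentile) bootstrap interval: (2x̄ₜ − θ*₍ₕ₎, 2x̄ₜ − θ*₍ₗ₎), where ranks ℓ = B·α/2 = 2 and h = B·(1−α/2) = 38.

Percentile endpoints at ranks 2 and 38: θ*₍2₎ = 85.22, θ*₍38₎ = 91.95.
Basic interval reflects these around x̄ₜ:
  lower = 2 × 89.33 − 91.95 = 86.71
  upper = 2 × 89.33 − 85.22 = 93.44

(86.71, 93.44)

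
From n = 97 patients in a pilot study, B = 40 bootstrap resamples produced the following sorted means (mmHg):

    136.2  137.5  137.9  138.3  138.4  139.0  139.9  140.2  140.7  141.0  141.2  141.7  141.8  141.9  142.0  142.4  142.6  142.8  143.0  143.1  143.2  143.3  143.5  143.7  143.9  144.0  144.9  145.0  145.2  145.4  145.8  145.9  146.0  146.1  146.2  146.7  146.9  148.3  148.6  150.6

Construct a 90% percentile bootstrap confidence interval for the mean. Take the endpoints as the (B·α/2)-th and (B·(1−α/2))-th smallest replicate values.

α = 0.10; lower rank = 40 × 0.050 = 2; upper rank = 40 × 0.950 = 38.
The 2nd smallest replicate is 137.5; the 38th is 148.3.

(137.5, 148.3)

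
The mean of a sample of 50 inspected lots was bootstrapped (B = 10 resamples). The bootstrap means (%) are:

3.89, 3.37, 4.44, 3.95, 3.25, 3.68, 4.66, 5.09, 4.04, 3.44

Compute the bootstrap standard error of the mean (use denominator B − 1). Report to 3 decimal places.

SE* = 0.597

Bootstrap SE is the standard deviation of the 10 replicate means.
Mean of replicates: (3.89 + 3.37 + 4.44 + 3.95 + 3.25 + 3.68 + 4.66 + 5.09 + 4.04 + 3.44) / 10 = 39.8100 / 10 = 3.9810
Sum of squared deviations: (−0.0910)² + (−0.6110)² + (+0.4590)² + (−0.0310)² + (−0.7310)² + (−0.3010)² + (+0.6790)² + (+1.1090)² + (+0.0590)² + (−0.5410)² = 3.2053
Variance = 3.2053 / 9 = 0.3561
SE* = √0.3561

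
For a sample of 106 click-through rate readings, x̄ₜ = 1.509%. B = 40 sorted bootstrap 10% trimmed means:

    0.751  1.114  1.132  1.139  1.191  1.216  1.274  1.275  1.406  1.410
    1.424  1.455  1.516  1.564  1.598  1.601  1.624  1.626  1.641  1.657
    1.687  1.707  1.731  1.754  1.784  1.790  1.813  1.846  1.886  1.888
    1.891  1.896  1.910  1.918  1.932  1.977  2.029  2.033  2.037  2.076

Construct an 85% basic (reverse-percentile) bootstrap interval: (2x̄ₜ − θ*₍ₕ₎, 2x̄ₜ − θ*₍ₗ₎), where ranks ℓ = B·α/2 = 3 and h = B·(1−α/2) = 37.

(0.989, 1.886)

Percentile endpoints at ranks 3 and 37: θ*₍3₎ = 1.132, θ*₍37₎ = 2.029.
Basic interval reflects these around x̄ₜ:
  lower = 2 × 1.509 − 2.029 = 0.989
  upper = 2 × 1.509 − 1.132 = 1.886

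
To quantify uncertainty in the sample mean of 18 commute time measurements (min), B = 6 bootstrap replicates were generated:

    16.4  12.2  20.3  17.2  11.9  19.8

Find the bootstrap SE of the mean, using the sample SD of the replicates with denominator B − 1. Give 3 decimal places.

Bootstrap SE is the standard deviation of the 6 replicate means.
Mean of replicates: (16.4 + 12.2 + 20.3 + 17.2 + 11.9 + 19.8) / 6 = 97.8000 / 6 = 16.3000
Sum of squared deviations: (+0.1000)² + (−4.1000)² + (+4.0000)² + (+0.9000)² + (−4.4000)² + (+3.5000)² = 65.2400
Variance = 65.2400 / 5 = 13.0480
SE* = √13.0480

SE* = 3.612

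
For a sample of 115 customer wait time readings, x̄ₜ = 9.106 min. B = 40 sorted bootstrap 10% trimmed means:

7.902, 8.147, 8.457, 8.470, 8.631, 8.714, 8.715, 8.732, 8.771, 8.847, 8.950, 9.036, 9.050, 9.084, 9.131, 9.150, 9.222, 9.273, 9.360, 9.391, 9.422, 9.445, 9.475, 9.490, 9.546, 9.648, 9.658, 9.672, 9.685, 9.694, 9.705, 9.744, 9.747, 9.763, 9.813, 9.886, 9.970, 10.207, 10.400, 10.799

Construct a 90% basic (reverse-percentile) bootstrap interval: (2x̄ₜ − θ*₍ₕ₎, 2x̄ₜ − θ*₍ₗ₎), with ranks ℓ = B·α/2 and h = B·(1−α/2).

Percentile endpoints at ranks 2 and 38: θ*₍2₎ = 8.147, θ*₍38₎ = 10.207.
Basic interval reflects these around x̄ₜ:
  lower = 2 × 9.106 − 10.207 = 8.005
  upper = 2 × 9.106 − 8.147 = 10.065

(8.005, 10.065)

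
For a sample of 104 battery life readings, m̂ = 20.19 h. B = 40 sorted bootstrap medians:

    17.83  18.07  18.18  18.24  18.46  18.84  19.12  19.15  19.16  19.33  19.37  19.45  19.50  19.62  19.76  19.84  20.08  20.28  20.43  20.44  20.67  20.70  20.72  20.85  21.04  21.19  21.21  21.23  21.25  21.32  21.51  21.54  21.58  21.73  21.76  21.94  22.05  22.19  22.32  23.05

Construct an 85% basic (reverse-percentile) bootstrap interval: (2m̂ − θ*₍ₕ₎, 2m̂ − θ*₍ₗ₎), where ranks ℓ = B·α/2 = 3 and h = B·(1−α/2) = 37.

Percentile endpoints at ranks 3 and 37: θ*₍3₎ = 18.18, θ*₍37₎ = 22.05.
Basic interval reflects these around m̂:
  lower = 2 × 20.19 − 22.05 = 18.33
  upper = 2 × 20.19 − 18.18 = 22.20

(18.33, 22.20)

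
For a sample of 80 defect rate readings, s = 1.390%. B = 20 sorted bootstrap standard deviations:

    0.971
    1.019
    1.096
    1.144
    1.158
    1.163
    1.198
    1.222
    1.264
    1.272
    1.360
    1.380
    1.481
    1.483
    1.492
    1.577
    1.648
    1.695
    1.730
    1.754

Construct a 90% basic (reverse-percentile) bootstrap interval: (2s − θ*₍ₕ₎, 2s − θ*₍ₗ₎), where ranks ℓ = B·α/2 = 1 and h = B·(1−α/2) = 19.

(1.050, 1.809)

Percentile endpoints at ranks 1 and 19: θ*₍1₎ = 0.971, θ*₍19₎ = 1.730.
Basic interval reflects these around s:
  lower = 2 × 1.390 − 1.730 = 1.050
  upper = 2 × 1.390 − 0.971 = 1.809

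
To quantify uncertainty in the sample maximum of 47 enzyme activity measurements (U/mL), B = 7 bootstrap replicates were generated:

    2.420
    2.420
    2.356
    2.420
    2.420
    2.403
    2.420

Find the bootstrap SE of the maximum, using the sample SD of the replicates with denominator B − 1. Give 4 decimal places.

SE* = 0.0240

Bootstrap SE is the standard deviation of the 7 replicate maximums.
Mean of replicates: (2.420 + 2.420 + 2.356 + 2.420 + 2.420 + 2.403 + 2.420) / 7 = 16.859000 / 7 = 2.408429
Sum of squared deviations: (+0.011571)² + (+0.011571)² + (−0.052429)² + (+0.011571)² + (+0.011571)² + (−0.005429)² + (+0.011571)² = 0.003448
Variance = 0.003448 / 6 = 0.000575
SE* = √0.000575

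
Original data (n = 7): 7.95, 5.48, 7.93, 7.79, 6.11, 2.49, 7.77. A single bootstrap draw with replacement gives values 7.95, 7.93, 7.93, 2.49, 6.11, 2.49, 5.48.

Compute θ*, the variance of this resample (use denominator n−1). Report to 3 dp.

Mean = 5.7686; sum of squared deviations = 35.8001
s² = 35.8001 / 6 = 5.9667

θ* = 5.967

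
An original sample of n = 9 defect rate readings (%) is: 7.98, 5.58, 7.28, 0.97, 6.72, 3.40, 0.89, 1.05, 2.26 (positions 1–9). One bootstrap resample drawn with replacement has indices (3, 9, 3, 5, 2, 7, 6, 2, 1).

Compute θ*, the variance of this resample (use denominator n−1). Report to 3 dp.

Resample values: 7.28, 2.26, 7.28, 6.72, 5.58, 0.89, 3.40, 5.58, 7.98.
Mean = 5.2189; sum of squared deviations = 49.4369
s² = 49.4369 / 8 = 6.1796

θ* = 6.180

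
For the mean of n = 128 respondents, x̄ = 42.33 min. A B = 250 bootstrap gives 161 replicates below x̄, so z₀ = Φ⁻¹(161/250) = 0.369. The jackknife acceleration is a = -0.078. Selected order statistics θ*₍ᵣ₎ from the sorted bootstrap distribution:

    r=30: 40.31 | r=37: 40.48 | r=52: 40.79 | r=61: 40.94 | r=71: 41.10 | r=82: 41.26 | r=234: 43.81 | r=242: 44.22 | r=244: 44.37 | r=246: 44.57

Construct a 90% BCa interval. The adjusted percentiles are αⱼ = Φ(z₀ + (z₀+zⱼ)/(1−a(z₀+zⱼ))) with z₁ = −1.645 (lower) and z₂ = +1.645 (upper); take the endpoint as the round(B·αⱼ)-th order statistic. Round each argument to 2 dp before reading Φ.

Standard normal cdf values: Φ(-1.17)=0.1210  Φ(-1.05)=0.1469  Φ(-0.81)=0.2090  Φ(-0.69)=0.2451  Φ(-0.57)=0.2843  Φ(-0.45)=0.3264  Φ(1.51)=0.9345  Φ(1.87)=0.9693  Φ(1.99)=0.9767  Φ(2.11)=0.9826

(40.48, 44.57)

Lower: z₀ + z₁ = 0.369 + (-1.645) = -1.276; 1 − a(z₀+z₁) = 1 − (-0.078)(-1.276) = 0.9005; argument = 0.369 + (-1.276)/0.9005 = -1.0480 → -1.05.
α₁ = Φ(-1.05) = 0.1469; rank = round(250 × 0.1469) = 37; θ*₍37₎ = 40.48.
Upper: z₀ + z₂ = 2.014; 1 − a(z₀+z₂) = 1.1571; argument = 2.1096 → 2.11; α₂ = 0.9826; rank = 246; θ*₍246₎ = 44.57.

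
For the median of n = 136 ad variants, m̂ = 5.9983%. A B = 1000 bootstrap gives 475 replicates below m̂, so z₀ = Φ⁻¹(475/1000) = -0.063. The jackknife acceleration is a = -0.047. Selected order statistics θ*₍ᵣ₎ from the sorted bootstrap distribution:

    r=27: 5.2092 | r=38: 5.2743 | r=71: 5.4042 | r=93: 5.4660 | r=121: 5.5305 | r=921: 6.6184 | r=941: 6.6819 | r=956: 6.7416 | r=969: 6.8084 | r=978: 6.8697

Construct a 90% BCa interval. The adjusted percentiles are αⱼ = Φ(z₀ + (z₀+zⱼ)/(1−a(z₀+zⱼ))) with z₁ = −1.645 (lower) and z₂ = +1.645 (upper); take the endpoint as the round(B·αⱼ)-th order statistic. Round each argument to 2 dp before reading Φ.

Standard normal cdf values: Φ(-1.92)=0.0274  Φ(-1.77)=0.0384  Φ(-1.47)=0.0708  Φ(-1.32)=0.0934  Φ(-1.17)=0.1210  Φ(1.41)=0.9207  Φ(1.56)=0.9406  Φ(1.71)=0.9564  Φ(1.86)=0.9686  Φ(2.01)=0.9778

(5.2092, 6.6184)

Lower: z₀ + z₁ = -0.063 + (-1.645) = -1.708; 1 − a(z₀+z₁) = 1 − (-0.047)(-1.708) = 0.9197; argument = -0.063 + (-1.708)/0.9197 = -1.9201 → -1.92.
α₁ = Φ(-1.92) = 0.0274; rank = round(1000 × 0.0274) = 27; θ*₍27₎ = 5.2092.
Upper: z₀ + z₂ = 1.582; 1 − a(z₀+z₂) = 1.0744; argument = 1.4095 → 1.41; α₂ = 0.9207; rank = 921; θ*₍921₎ = 6.6184.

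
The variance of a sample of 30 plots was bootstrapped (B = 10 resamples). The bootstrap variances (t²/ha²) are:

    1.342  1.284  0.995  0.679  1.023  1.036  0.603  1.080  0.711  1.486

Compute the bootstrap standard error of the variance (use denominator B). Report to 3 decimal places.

Bootstrap SE is the standard deviation of the 10 replicate variances.
Mean of replicates: (1.342 + 1.284 + 0.995 + 0.679 + 1.023 + 1.036 + 0.603 + 1.080 + 0.711 + 1.486) / 10 = 10.2390 / 10 = 1.0239
Sum of squared deviations: (+0.3181)² + (+0.2601)² + (−0.0289)² + (−0.3449)² + (−0.0009)² + (+0.0121)² + (−0.4209)² + (+0.0561)² + (−0.3129)² + (+0.4621)² = 0.7805
Variance = 0.7805 / 10 = 0.0781
SE* = √0.0781

SE* = 0.279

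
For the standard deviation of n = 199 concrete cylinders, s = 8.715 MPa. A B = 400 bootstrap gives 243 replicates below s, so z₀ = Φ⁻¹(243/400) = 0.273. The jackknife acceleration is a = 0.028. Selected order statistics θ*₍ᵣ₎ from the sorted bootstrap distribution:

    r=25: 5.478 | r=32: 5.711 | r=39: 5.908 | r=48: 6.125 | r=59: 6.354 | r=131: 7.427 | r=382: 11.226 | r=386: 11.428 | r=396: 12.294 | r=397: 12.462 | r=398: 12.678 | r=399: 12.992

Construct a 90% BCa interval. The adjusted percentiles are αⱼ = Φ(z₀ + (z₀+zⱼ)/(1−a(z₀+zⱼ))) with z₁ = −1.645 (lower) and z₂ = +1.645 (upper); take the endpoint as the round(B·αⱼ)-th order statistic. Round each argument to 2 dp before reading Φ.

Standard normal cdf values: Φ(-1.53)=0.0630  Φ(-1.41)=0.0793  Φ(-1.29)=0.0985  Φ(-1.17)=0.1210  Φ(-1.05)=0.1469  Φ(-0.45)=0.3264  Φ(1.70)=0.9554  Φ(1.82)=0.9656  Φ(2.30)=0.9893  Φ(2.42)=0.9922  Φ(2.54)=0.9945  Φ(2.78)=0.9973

(6.354, 12.294)

Lower: z₀ + z₁ = 0.273 + (-1.645) = -1.372; 1 − a(z₀+z₁) = 1 − (0.028)(-1.372) = 1.0384; argument = 0.273 + (-1.372)/1.0384 = -1.0482 → -1.05.
α₁ = Φ(-1.05) = 0.1469; rank = round(400 × 0.1469) = 59; θ*₍59₎ = 6.354.
Upper: z₀ + z₂ = 1.918; 1 − a(z₀+z₂) = 0.9463; argument = 2.2998 → 2.30; α₂ = 0.9893; rank = 396; θ*₍396₎ = 12.294.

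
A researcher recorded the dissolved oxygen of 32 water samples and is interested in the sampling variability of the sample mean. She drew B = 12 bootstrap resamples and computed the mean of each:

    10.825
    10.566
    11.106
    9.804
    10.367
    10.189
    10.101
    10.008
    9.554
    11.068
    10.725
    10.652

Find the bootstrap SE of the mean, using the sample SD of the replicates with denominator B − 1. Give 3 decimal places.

SE* = 0.494

Bootstrap SE is the standard deviation of the 12 replicate means.
Mean of replicates: (10.825 + 10.566 + 11.106 + 9.804 + 10.367 + 10.189 + 10.101 + 10.008 + 9.554 + 11.068 + 10.725 + 10.652) / 12 = 124.9650 / 12 = 10.4138
Sum of squared deviations: (+0.4112)² + (+0.1523)² + (+0.6922)² + (−0.6098)² + (−0.0467)² + (−0.2248)² + (−0.3127)² + (−0.4058)² + (−0.8598)² + (+0.6542)² + (+0.3112)² + (+0.2382)² = 2.6793
Variance = 2.6793 / 11 = 0.2436
SE* = √0.2436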